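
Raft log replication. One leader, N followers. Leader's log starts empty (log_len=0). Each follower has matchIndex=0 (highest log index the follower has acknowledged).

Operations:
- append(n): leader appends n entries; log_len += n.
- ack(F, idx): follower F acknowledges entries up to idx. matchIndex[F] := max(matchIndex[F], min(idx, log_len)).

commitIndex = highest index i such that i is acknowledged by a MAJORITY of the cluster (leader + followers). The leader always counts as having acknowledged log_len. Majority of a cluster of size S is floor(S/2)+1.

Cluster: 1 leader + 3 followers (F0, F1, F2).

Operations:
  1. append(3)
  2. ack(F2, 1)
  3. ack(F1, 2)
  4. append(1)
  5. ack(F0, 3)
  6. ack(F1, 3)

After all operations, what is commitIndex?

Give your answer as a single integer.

Answer: 3

Derivation:
Op 1: append 3 -> log_len=3
Op 2: F2 acks idx 1 -> match: F0=0 F1=0 F2=1; commitIndex=0
Op 3: F1 acks idx 2 -> match: F0=0 F1=2 F2=1; commitIndex=1
Op 4: append 1 -> log_len=4
Op 5: F0 acks idx 3 -> match: F0=3 F1=2 F2=1; commitIndex=2
Op 6: F1 acks idx 3 -> match: F0=3 F1=3 F2=1; commitIndex=3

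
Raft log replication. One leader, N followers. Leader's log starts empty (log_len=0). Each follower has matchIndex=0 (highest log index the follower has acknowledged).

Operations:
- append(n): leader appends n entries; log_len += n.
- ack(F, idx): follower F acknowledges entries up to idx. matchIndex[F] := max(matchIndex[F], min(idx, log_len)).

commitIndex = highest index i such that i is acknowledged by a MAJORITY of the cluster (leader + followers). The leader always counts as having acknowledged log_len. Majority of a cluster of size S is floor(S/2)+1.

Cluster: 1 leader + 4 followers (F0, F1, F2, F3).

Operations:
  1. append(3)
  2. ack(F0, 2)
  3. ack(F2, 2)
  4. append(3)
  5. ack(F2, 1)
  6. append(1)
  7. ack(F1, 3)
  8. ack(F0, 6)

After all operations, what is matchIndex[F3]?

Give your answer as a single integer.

Op 1: append 3 -> log_len=3
Op 2: F0 acks idx 2 -> match: F0=2 F1=0 F2=0 F3=0; commitIndex=0
Op 3: F2 acks idx 2 -> match: F0=2 F1=0 F2=2 F3=0; commitIndex=2
Op 4: append 3 -> log_len=6
Op 5: F2 acks idx 1 -> match: F0=2 F1=0 F2=2 F3=0; commitIndex=2
Op 6: append 1 -> log_len=7
Op 7: F1 acks idx 3 -> match: F0=2 F1=3 F2=2 F3=0; commitIndex=2
Op 8: F0 acks idx 6 -> match: F0=6 F1=3 F2=2 F3=0; commitIndex=3

Answer: 0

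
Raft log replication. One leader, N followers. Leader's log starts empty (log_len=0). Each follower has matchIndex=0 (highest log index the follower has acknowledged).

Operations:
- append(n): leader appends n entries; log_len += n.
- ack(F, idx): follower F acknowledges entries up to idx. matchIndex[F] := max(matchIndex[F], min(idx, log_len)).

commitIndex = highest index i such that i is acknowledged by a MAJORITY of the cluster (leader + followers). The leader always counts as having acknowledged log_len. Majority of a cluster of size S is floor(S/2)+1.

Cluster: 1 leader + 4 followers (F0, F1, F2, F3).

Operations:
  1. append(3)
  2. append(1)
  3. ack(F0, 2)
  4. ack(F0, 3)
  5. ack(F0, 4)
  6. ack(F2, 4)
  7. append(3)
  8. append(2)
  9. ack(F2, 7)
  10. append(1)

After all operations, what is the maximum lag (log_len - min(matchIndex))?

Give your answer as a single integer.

Answer: 10

Derivation:
Op 1: append 3 -> log_len=3
Op 2: append 1 -> log_len=4
Op 3: F0 acks idx 2 -> match: F0=2 F1=0 F2=0 F3=0; commitIndex=0
Op 4: F0 acks idx 3 -> match: F0=3 F1=0 F2=0 F3=0; commitIndex=0
Op 5: F0 acks idx 4 -> match: F0=4 F1=0 F2=0 F3=0; commitIndex=0
Op 6: F2 acks idx 4 -> match: F0=4 F1=0 F2=4 F3=0; commitIndex=4
Op 7: append 3 -> log_len=7
Op 8: append 2 -> log_len=9
Op 9: F2 acks idx 7 -> match: F0=4 F1=0 F2=7 F3=0; commitIndex=4
Op 10: append 1 -> log_len=10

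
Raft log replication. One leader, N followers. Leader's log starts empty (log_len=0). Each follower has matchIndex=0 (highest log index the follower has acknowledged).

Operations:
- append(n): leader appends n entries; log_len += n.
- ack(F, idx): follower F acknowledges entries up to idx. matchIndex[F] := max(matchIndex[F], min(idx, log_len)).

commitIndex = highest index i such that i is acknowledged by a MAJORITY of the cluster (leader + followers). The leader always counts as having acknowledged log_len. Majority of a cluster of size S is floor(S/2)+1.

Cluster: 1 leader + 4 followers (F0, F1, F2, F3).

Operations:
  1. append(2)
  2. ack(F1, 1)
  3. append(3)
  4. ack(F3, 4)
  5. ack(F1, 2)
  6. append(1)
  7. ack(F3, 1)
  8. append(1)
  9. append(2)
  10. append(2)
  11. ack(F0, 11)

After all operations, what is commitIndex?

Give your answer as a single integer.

Op 1: append 2 -> log_len=2
Op 2: F1 acks idx 1 -> match: F0=0 F1=1 F2=0 F3=0; commitIndex=0
Op 3: append 3 -> log_len=5
Op 4: F3 acks idx 4 -> match: F0=0 F1=1 F2=0 F3=4; commitIndex=1
Op 5: F1 acks idx 2 -> match: F0=0 F1=2 F2=0 F3=4; commitIndex=2
Op 6: append 1 -> log_len=6
Op 7: F3 acks idx 1 -> match: F0=0 F1=2 F2=0 F3=4; commitIndex=2
Op 8: append 1 -> log_len=7
Op 9: append 2 -> log_len=9
Op 10: append 2 -> log_len=11
Op 11: F0 acks idx 11 -> match: F0=11 F1=2 F2=0 F3=4; commitIndex=4

Answer: 4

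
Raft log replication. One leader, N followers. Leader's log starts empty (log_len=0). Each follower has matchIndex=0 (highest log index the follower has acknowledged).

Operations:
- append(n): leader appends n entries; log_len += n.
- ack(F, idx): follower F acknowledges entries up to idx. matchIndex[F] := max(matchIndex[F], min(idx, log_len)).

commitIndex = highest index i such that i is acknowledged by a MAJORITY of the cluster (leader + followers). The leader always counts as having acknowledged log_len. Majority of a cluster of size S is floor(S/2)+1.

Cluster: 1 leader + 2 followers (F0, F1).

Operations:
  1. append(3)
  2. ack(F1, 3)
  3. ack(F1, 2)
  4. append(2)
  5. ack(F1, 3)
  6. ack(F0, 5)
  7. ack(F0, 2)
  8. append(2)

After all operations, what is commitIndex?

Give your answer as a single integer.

Answer: 5

Derivation:
Op 1: append 3 -> log_len=3
Op 2: F1 acks idx 3 -> match: F0=0 F1=3; commitIndex=3
Op 3: F1 acks idx 2 -> match: F0=0 F1=3; commitIndex=3
Op 4: append 2 -> log_len=5
Op 5: F1 acks idx 3 -> match: F0=0 F1=3; commitIndex=3
Op 6: F0 acks idx 5 -> match: F0=5 F1=3; commitIndex=5
Op 7: F0 acks idx 2 -> match: F0=5 F1=3; commitIndex=5
Op 8: append 2 -> log_len=7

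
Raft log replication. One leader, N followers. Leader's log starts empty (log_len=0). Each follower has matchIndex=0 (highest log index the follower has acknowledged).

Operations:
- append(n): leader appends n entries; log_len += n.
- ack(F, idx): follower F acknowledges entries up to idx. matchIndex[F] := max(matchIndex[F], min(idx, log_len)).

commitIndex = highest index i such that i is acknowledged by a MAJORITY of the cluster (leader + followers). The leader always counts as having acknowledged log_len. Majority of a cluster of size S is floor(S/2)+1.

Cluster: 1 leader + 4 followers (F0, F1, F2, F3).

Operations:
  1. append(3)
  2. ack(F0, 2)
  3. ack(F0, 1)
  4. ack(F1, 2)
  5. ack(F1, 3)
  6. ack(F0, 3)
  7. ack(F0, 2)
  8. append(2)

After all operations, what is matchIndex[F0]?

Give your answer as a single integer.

Op 1: append 3 -> log_len=3
Op 2: F0 acks idx 2 -> match: F0=2 F1=0 F2=0 F3=0; commitIndex=0
Op 3: F0 acks idx 1 -> match: F0=2 F1=0 F2=0 F3=0; commitIndex=0
Op 4: F1 acks idx 2 -> match: F0=2 F1=2 F2=0 F3=0; commitIndex=2
Op 5: F1 acks idx 3 -> match: F0=2 F1=3 F2=0 F3=0; commitIndex=2
Op 6: F0 acks idx 3 -> match: F0=3 F1=3 F2=0 F3=0; commitIndex=3
Op 7: F0 acks idx 2 -> match: F0=3 F1=3 F2=0 F3=0; commitIndex=3
Op 8: append 2 -> log_len=5

Answer: 3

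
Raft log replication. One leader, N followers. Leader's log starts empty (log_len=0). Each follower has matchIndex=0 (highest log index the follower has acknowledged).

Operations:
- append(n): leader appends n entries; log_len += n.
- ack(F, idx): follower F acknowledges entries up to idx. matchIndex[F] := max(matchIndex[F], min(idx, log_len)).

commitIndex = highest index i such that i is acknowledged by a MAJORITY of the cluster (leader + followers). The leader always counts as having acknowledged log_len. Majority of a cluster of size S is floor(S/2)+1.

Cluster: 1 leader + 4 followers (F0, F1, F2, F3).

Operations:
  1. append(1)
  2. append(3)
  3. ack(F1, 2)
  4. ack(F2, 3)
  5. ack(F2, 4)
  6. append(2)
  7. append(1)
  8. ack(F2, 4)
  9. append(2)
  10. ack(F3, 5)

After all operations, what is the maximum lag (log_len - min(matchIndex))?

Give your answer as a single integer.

Op 1: append 1 -> log_len=1
Op 2: append 3 -> log_len=4
Op 3: F1 acks idx 2 -> match: F0=0 F1=2 F2=0 F3=0; commitIndex=0
Op 4: F2 acks idx 3 -> match: F0=0 F1=2 F2=3 F3=0; commitIndex=2
Op 5: F2 acks idx 4 -> match: F0=0 F1=2 F2=4 F3=0; commitIndex=2
Op 6: append 2 -> log_len=6
Op 7: append 1 -> log_len=7
Op 8: F2 acks idx 4 -> match: F0=0 F1=2 F2=4 F3=0; commitIndex=2
Op 9: append 2 -> log_len=9
Op 10: F3 acks idx 5 -> match: F0=0 F1=2 F2=4 F3=5; commitIndex=4

Answer: 9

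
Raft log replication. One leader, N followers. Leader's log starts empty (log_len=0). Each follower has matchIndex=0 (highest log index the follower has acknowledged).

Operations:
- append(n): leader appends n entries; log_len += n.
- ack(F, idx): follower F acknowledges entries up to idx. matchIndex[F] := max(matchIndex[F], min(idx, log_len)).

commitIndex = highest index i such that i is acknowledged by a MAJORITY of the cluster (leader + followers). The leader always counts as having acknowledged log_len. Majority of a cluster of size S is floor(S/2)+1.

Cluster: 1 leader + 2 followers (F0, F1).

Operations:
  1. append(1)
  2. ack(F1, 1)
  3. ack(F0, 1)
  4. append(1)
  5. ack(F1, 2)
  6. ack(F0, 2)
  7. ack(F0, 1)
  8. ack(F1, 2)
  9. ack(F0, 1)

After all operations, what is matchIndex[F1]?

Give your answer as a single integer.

Answer: 2

Derivation:
Op 1: append 1 -> log_len=1
Op 2: F1 acks idx 1 -> match: F0=0 F1=1; commitIndex=1
Op 3: F0 acks idx 1 -> match: F0=1 F1=1; commitIndex=1
Op 4: append 1 -> log_len=2
Op 5: F1 acks idx 2 -> match: F0=1 F1=2; commitIndex=2
Op 6: F0 acks idx 2 -> match: F0=2 F1=2; commitIndex=2
Op 7: F0 acks idx 1 -> match: F0=2 F1=2; commitIndex=2
Op 8: F1 acks idx 2 -> match: F0=2 F1=2; commitIndex=2
Op 9: F0 acks idx 1 -> match: F0=2 F1=2; commitIndex=2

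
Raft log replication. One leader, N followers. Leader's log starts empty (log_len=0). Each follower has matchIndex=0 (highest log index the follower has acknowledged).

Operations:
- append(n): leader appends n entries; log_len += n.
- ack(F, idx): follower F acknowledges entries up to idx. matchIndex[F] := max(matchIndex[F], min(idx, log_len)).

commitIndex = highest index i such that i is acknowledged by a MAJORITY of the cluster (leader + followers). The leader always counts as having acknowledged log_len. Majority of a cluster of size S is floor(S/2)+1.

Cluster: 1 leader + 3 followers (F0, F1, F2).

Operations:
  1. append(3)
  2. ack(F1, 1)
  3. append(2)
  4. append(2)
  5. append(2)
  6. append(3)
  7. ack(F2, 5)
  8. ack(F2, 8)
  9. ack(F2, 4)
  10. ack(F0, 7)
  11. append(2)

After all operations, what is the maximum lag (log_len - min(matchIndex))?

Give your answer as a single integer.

Op 1: append 3 -> log_len=3
Op 2: F1 acks idx 1 -> match: F0=0 F1=1 F2=0; commitIndex=0
Op 3: append 2 -> log_len=5
Op 4: append 2 -> log_len=7
Op 5: append 2 -> log_len=9
Op 6: append 3 -> log_len=12
Op 7: F2 acks idx 5 -> match: F0=0 F1=1 F2=5; commitIndex=1
Op 8: F2 acks idx 8 -> match: F0=0 F1=1 F2=8; commitIndex=1
Op 9: F2 acks idx 4 -> match: F0=0 F1=1 F2=8; commitIndex=1
Op 10: F0 acks idx 7 -> match: F0=7 F1=1 F2=8; commitIndex=7
Op 11: append 2 -> log_len=14

Answer: 13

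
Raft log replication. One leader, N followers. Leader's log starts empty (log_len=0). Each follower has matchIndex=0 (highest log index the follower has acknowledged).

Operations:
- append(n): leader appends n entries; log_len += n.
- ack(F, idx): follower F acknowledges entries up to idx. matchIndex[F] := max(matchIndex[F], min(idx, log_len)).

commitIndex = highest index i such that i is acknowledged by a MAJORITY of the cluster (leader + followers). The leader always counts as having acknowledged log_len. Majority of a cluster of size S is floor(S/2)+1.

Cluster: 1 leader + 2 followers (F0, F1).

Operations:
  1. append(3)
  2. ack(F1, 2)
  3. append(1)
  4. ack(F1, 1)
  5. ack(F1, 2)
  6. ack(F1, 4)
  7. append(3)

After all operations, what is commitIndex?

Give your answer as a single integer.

Op 1: append 3 -> log_len=3
Op 2: F1 acks idx 2 -> match: F0=0 F1=2; commitIndex=2
Op 3: append 1 -> log_len=4
Op 4: F1 acks idx 1 -> match: F0=0 F1=2; commitIndex=2
Op 5: F1 acks idx 2 -> match: F0=0 F1=2; commitIndex=2
Op 6: F1 acks idx 4 -> match: F0=0 F1=4; commitIndex=4
Op 7: append 3 -> log_len=7

Answer: 4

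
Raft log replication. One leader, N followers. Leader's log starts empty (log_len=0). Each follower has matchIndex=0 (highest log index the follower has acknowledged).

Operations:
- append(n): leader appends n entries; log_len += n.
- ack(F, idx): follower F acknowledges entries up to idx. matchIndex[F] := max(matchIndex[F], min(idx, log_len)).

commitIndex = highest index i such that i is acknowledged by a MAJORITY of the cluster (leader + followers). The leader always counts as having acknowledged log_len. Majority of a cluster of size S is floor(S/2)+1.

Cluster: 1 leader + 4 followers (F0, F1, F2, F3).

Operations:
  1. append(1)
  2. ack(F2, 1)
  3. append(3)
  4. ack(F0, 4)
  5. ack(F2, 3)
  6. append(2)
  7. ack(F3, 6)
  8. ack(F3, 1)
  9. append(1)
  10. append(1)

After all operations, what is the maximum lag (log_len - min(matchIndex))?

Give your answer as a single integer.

Answer: 8

Derivation:
Op 1: append 1 -> log_len=1
Op 2: F2 acks idx 1 -> match: F0=0 F1=0 F2=1 F3=0; commitIndex=0
Op 3: append 3 -> log_len=4
Op 4: F0 acks idx 4 -> match: F0=4 F1=0 F2=1 F3=0; commitIndex=1
Op 5: F2 acks idx 3 -> match: F0=4 F1=0 F2=3 F3=0; commitIndex=3
Op 6: append 2 -> log_len=6
Op 7: F3 acks idx 6 -> match: F0=4 F1=0 F2=3 F3=6; commitIndex=4
Op 8: F3 acks idx 1 -> match: F0=4 F1=0 F2=3 F3=6; commitIndex=4
Op 9: append 1 -> log_len=7
Op 10: append 1 -> log_len=8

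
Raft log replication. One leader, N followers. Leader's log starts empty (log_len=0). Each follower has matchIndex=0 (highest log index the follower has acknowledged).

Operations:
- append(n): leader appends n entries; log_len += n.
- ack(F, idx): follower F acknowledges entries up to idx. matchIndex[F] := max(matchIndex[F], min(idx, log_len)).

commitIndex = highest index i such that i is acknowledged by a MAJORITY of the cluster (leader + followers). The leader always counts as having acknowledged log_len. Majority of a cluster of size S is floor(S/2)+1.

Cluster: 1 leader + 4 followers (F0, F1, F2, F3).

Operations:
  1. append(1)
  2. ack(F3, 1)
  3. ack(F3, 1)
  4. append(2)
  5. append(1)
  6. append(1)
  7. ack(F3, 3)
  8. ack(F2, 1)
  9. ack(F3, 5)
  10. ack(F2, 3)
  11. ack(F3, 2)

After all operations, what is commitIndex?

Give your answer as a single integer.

Answer: 3

Derivation:
Op 1: append 1 -> log_len=1
Op 2: F3 acks idx 1 -> match: F0=0 F1=0 F2=0 F3=1; commitIndex=0
Op 3: F3 acks idx 1 -> match: F0=0 F1=0 F2=0 F3=1; commitIndex=0
Op 4: append 2 -> log_len=3
Op 5: append 1 -> log_len=4
Op 6: append 1 -> log_len=5
Op 7: F3 acks idx 3 -> match: F0=0 F1=0 F2=0 F3=3; commitIndex=0
Op 8: F2 acks idx 1 -> match: F0=0 F1=0 F2=1 F3=3; commitIndex=1
Op 9: F3 acks idx 5 -> match: F0=0 F1=0 F2=1 F3=5; commitIndex=1
Op 10: F2 acks idx 3 -> match: F0=0 F1=0 F2=3 F3=5; commitIndex=3
Op 11: F3 acks idx 2 -> match: F0=0 F1=0 F2=3 F3=5; commitIndex=3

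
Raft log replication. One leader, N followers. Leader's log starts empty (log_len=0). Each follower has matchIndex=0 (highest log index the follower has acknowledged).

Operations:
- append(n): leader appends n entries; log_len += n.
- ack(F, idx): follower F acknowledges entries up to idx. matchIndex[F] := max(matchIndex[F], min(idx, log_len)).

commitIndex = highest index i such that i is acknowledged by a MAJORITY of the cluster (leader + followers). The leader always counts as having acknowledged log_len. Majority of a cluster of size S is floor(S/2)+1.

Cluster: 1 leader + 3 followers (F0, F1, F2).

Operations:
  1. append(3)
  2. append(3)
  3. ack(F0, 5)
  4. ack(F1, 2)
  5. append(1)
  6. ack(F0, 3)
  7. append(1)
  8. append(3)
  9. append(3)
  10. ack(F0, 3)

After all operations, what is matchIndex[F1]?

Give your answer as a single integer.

Op 1: append 3 -> log_len=3
Op 2: append 3 -> log_len=6
Op 3: F0 acks idx 5 -> match: F0=5 F1=0 F2=0; commitIndex=0
Op 4: F1 acks idx 2 -> match: F0=5 F1=2 F2=0; commitIndex=2
Op 5: append 1 -> log_len=7
Op 6: F0 acks idx 3 -> match: F0=5 F1=2 F2=0; commitIndex=2
Op 7: append 1 -> log_len=8
Op 8: append 3 -> log_len=11
Op 9: append 3 -> log_len=14
Op 10: F0 acks idx 3 -> match: F0=5 F1=2 F2=0; commitIndex=2

Answer: 2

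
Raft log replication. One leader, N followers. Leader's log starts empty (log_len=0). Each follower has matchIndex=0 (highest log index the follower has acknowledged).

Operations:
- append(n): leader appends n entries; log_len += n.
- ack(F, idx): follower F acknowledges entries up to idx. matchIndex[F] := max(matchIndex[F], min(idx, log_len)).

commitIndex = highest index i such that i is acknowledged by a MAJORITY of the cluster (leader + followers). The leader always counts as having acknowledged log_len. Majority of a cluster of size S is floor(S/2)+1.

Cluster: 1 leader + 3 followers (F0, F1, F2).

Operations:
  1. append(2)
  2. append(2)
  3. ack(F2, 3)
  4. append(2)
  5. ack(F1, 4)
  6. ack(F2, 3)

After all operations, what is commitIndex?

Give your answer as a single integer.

Answer: 3

Derivation:
Op 1: append 2 -> log_len=2
Op 2: append 2 -> log_len=4
Op 3: F2 acks idx 3 -> match: F0=0 F1=0 F2=3; commitIndex=0
Op 4: append 2 -> log_len=6
Op 5: F1 acks idx 4 -> match: F0=0 F1=4 F2=3; commitIndex=3
Op 6: F2 acks idx 3 -> match: F0=0 F1=4 F2=3; commitIndex=3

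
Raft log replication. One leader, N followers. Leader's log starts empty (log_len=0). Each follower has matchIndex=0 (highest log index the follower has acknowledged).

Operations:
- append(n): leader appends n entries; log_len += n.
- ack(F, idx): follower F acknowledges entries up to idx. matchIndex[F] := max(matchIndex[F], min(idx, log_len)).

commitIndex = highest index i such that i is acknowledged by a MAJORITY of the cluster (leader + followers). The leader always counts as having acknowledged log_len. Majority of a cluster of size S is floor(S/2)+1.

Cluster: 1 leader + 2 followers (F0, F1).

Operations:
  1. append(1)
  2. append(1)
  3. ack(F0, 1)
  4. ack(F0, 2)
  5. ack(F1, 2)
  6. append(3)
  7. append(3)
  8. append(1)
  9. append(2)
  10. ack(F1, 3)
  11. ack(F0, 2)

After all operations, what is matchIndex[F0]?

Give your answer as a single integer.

Op 1: append 1 -> log_len=1
Op 2: append 1 -> log_len=2
Op 3: F0 acks idx 1 -> match: F0=1 F1=0; commitIndex=1
Op 4: F0 acks idx 2 -> match: F0=2 F1=0; commitIndex=2
Op 5: F1 acks idx 2 -> match: F0=2 F1=2; commitIndex=2
Op 6: append 3 -> log_len=5
Op 7: append 3 -> log_len=8
Op 8: append 1 -> log_len=9
Op 9: append 2 -> log_len=11
Op 10: F1 acks idx 3 -> match: F0=2 F1=3; commitIndex=3
Op 11: F0 acks idx 2 -> match: F0=2 F1=3; commitIndex=3

Answer: 2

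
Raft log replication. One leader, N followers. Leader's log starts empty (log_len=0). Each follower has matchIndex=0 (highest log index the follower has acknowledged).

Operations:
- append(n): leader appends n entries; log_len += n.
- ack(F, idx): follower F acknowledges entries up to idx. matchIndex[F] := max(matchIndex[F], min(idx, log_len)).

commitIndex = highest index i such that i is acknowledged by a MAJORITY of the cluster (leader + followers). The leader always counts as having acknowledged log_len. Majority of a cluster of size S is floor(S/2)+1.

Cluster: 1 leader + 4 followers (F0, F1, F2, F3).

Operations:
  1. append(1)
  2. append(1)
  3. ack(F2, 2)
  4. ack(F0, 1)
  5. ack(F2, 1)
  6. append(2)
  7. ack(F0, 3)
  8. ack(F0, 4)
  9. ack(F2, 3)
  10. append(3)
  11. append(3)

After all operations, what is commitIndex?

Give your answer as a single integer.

Op 1: append 1 -> log_len=1
Op 2: append 1 -> log_len=2
Op 3: F2 acks idx 2 -> match: F0=0 F1=0 F2=2 F3=0; commitIndex=0
Op 4: F0 acks idx 1 -> match: F0=1 F1=0 F2=2 F3=0; commitIndex=1
Op 5: F2 acks idx 1 -> match: F0=1 F1=0 F2=2 F3=0; commitIndex=1
Op 6: append 2 -> log_len=4
Op 7: F0 acks idx 3 -> match: F0=3 F1=0 F2=2 F3=0; commitIndex=2
Op 8: F0 acks idx 4 -> match: F0=4 F1=0 F2=2 F3=0; commitIndex=2
Op 9: F2 acks idx 3 -> match: F0=4 F1=0 F2=3 F3=0; commitIndex=3
Op 10: append 3 -> log_len=7
Op 11: append 3 -> log_len=10

Answer: 3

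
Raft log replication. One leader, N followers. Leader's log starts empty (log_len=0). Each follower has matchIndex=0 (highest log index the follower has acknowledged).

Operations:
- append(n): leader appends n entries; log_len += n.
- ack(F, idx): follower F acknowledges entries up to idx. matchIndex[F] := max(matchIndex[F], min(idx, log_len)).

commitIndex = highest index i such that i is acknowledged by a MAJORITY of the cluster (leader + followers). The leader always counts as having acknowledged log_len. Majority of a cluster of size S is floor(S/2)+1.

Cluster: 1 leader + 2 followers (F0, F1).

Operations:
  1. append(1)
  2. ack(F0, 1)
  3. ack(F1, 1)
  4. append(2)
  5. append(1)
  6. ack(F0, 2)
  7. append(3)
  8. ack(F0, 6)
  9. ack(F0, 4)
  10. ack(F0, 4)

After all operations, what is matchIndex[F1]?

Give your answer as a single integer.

Op 1: append 1 -> log_len=1
Op 2: F0 acks idx 1 -> match: F0=1 F1=0; commitIndex=1
Op 3: F1 acks idx 1 -> match: F0=1 F1=1; commitIndex=1
Op 4: append 2 -> log_len=3
Op 5: append 1 -> log_len=4
Op 6: F0 acks idx 2 -> match: F0=2 F1=1; commitIndex=2
Op 7: append 3 -> log_len=7
Op 8: F0 acks idx 6 -> match: F0=6 F1=1; commitIndex=6
Op 9: F0 acks idx 4 -> match: F0=6 F1=1; commitIndex=6
Op 10: F0 acks idx 4 -> match: F0=6 F1=1; commitIndex=6

Answer: 1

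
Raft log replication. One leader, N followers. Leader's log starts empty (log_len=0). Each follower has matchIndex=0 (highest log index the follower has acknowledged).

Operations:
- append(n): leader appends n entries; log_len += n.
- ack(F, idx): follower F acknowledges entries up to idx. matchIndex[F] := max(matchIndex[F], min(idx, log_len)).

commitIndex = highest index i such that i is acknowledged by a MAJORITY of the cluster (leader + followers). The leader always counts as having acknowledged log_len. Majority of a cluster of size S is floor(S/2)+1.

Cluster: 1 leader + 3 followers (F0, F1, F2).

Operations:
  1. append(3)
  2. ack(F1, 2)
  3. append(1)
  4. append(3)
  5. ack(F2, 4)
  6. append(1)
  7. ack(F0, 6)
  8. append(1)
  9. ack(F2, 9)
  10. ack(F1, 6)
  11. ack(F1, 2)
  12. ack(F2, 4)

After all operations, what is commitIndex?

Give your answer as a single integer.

Op 1: append 3 -> log_len=3
Op 2: F1 acks idx 2 -> match: F0=0 F1=2 F2=0; commitIndex=0
Op 3: append 1 -> log_len=4
Op 4: append 3 -> log_len=7
Op 5: F2 acks idx 4 -> match: F0=0 F1=2 F2=4; commitIndex=2
Op 6: append 1 -> log_len=8
Op 7: F0 acks idx 6 -> match: F0=6 F1=2 F2=4; commitIndex=4
Op 8: append 1 -> log_len=9
Op 9: F2 acks idx 9 -> match: F0=6 F1=2 F2=9; commitIndex=6
Op 10: F1 acks idx 6 -> match: F0=6 F1=6 F2=9; commitIndex=6
Op 11: F1 acks idx 2 -> match: F0=6 F1=6 F2=9; commitIndex=6
Op 12: F2 acks idx 4 -> match: F0=6 F1=6 F2=9; commitIndex=6

Answer: 6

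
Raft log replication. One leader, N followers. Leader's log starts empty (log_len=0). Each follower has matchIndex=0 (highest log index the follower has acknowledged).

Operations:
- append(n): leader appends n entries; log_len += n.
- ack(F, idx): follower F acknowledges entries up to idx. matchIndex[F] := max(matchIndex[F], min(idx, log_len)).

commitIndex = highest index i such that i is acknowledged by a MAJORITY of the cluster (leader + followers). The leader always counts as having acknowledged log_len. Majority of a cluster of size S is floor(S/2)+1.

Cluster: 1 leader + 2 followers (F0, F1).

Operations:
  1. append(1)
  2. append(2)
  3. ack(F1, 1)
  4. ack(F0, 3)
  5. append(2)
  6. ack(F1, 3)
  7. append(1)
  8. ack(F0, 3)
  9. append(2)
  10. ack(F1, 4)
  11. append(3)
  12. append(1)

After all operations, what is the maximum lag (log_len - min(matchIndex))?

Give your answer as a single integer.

Answer: 9

Derivation:
Op 1: append 1 -> log_len=1
Op 2: append 2 -> log_len=3
Op 3: F1 acks idx 1 -> match: F0=0 F1=1; commitIndex=1
Op 4: F0 acks idx 3 -> match: F0=3 F1=1; commitIndex=3
Op 5: append 2 -> log_len=5
Op 6: F1 acks idx 3 -> match: F0=3 F1=3; commitIndex=3
Op 7: append 1 -> log_len=6
Op 8: F0 acks idx 3 -> match: F0=3 F1=3; commitIndex=3
Op 9: append 2 -> log_len=8
Op 10: F1 acks idx 4 -> match: F0=3 F1=4; commitIndex=4
Op 11: append 3 -> log_len=11
Op 12: append 1 -> log_len=12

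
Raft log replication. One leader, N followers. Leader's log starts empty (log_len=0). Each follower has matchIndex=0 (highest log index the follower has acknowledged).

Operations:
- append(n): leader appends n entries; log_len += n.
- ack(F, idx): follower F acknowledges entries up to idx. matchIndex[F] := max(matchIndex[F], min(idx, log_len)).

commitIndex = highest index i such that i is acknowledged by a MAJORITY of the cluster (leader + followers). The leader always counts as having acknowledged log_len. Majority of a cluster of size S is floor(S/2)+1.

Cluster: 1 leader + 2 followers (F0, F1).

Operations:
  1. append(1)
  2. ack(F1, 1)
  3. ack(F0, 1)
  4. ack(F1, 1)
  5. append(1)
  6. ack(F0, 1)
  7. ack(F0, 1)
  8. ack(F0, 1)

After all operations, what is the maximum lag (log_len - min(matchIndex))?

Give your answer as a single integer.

Op 1: append 1 -> log_len=1
Op 2: F1 acks idx 1 -> match: F0=0 F1=1; commitIndex=1
Op 3: F0 acks idx 1 -> match: F0=1 F1=1; commitIndex=1
Op 4: F1 acks idx 1 -> match: F0=1 F1=1; commitIndex=1
Op 5: append 1 -> log_len=2
Op 6: F0 acks idx 1 -> match: F0=1 F1=1; commitIndex=1
Op 7: F0 acks idx 1 -> match: F0=1 F1=1; commitIndex=1
Op 8: F0 acks idx 1 -> match: F0=1 F1=1; commitIndex=1

Answer: 1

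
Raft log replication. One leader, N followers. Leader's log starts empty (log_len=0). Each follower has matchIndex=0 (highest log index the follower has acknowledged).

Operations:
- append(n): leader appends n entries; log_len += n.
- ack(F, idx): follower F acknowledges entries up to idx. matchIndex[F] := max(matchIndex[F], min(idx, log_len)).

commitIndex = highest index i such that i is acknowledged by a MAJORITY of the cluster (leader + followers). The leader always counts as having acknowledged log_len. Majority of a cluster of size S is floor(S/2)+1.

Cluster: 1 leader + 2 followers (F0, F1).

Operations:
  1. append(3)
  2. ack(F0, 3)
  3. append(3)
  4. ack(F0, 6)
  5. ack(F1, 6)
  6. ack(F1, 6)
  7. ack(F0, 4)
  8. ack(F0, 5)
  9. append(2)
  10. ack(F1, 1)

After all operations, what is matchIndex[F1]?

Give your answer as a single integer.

Answer: 6

Derivation:
Op 1: append 3 -> log_len=3
Op 2: F0 acks idx 3 -> match: F0=3 F1=0; commitIndex=3
Op 3: append 3 -> log_len=6
Op 4: F0 acks idx 6 -> match: F0=6 F1=0; commitIndex=6
Op 5: F1 acks idx 6 -> match: F0=6 F1=6; commitIndex=6
Op 6: F1 acks idx 6 -> match: F0=6 F1=6; commitIndex=6
Op 7: F0 acks idx 4 -> match: F0=6 F1=6; commitIndex=6
Op 8: F0 acks idx 5 -> match: F0=6 F1=6; commitIndex=6
Op 9: append 2 -> log_len=8
Op 10: F1 acks idx 1 -> match: F0=6 F1=6; commitIndex=6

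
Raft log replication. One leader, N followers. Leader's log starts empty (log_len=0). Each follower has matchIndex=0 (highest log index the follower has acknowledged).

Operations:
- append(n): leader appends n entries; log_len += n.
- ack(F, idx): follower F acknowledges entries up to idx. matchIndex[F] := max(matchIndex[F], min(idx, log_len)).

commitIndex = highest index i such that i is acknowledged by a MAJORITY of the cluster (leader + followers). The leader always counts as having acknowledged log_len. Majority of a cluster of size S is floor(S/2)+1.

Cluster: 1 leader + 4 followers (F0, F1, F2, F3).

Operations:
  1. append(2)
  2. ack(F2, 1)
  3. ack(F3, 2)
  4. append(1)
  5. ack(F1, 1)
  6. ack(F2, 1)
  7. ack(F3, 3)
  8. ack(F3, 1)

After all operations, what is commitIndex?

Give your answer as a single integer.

Answer: 1

Derivation:
Op 1: append 2 -> log_len=2
Op 2: F2 acks idx 1 -> match: F0=0 F1=0 F2=1 F3=0; commitIndex=0
Op 3: F3 acks idx 2 -> match: F0=0 F1=0 F2=1 F3=2; commitIndex=1
Op 4: append 1 -> log_len=3
Op 5: F1 acks idx 1 -> match: F0=0 F1=1 F2=1 F3=2; commitIndex=1
Op 6: F2 acks idx 1 -> match: F0=0 F1=1 F2=1 F3=2; commitIndex=1
Op 7: F3 acks idx 3 -> match: F0=0 F1=1 F2=1 F3=3; commitIndex=1
Op 8: F3 acks idx 1 -> match: F0=0 F1=1 F2=1 F3=3; commitIndex=1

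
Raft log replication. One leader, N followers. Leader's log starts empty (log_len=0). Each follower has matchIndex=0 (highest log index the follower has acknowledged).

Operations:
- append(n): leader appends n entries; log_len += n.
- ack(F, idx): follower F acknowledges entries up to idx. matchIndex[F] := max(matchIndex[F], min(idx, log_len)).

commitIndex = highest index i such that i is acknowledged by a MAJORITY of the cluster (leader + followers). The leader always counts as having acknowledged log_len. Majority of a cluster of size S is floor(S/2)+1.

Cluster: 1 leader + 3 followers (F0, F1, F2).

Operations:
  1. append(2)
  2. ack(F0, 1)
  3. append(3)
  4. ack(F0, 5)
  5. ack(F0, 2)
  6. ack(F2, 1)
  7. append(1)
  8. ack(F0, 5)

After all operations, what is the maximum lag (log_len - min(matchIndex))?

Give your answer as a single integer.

Answer: 6

Derivation:
Op 1: append 2 -> log_len=2
Op 2: F0 acks idx 1 -> match: F0=1 F1=0 F2=0; commitIndex=0
Op 3: append 3 -> log_len=5
Op 4: F0 acks idx 5 -> match: F0=5 F1=0 F2=0; commitIndex=0
Op 5: F0 acks idx 2 -> match: F0=5 F1=0 F2=0; commitIndex=0
Op 6: F2 acks idx 1 -> match: F0=5 F1=0 F2=1; commitIndex=1
Op 7: append 1 -> log_len=6
Op 8: F0 acks idx 5 -> match: F0=5 F1=0 F2=1; commitIndex=1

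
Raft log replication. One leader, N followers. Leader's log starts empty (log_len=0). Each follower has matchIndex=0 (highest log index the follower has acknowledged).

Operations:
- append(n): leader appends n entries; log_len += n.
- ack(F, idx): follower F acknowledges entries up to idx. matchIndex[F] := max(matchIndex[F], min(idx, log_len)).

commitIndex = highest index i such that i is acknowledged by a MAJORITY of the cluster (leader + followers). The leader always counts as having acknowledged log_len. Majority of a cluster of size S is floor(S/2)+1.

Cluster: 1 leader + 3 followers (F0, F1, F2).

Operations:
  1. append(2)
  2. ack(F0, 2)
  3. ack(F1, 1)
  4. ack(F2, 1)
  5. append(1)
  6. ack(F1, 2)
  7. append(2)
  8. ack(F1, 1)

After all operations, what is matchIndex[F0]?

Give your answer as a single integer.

Answer: 2

Derivation:
Op 1: append 2 -> log_len=2
Op 2: F0 acks idx 2 -> match: F0=2 F1=0 F2=0; commitIndex=0
Op 3: F1 acks idx 1 -> match: F0=2 F1=1 F2=0; commitIndex=1
Op 4: F2 acks idx 1 -> match: F0=2 F1=1 F2=1; commitIndex=1
Op 5: append 1 -> log_len=3
Op 6: F1 acks idx 2 -> match: F0=2 F1=2 F2=1; commitIndex=2
Op 7: append 2 -> log_len=5
Op 8: F1 acks idx 1 -> match: F0=2 F1=2 F2=1; commitIndex=2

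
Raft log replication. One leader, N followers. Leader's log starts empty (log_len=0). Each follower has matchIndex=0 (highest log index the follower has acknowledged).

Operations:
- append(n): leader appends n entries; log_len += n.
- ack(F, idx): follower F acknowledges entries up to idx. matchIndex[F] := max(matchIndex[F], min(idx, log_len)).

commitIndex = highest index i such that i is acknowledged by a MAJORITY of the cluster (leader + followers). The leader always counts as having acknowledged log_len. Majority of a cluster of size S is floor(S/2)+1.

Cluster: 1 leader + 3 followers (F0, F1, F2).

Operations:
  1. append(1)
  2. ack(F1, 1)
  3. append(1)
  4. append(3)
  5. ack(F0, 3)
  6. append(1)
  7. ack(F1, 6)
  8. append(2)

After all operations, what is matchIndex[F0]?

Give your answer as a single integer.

Answer: 3

Derivation:
Op 1: append 1 -> log_len=1
Op 2: F1 acks idx 1 -> match: F0=0 F1=1 F2=0; commitIndex=0
Op 3: append 1 -> log_len=2
Op 4: append 3 -> log_len=5
Op 5: F0 acks idx 3 -> match: F0=3 F1=1 F2=0; commitIndex=1
Op 6: append 1 -> log_len=6
Op 7: F1 acks idx 6 -> match: F0=3 F1=6 F2=0; commitIndex=3
Op 8: append 2 -> log_len=8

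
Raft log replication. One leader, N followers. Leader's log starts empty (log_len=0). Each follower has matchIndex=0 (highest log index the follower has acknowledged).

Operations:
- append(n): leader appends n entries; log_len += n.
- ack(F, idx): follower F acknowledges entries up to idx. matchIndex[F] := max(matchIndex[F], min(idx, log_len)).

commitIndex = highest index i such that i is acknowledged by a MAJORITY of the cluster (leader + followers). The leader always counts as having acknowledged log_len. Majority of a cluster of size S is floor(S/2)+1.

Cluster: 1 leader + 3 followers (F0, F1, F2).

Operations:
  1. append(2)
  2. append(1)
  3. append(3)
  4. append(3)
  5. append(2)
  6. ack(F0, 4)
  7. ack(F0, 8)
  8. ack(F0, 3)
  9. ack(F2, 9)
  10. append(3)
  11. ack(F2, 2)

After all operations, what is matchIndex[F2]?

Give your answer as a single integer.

Op 1: append 2 -> log_len=2
Op 2: append 1 -> log_len=3
Op 3: append 3 -> log_len=6
Op 4: append 3 -> log_len=9
Op 5: append 2 -> log_len=11
Op 6: F0 acks idx 4 -> match: F0=4 F1=0 F2=0; commitIndex=0
Op 7: F0 acks idx 8 -> match: F0=8 F1=0 F2=0; commitIndex=0
Op 8: F0 acks idx 3 -> match: F0=8 F1=0 F2=0; commitIndex=0
Op 9: F2 acks idx 9 -> match: F0=8 F1=0 F2=9; commitIndex=8
Op 10: append 3 -> log_len=14
Op 11: F2 acks idx 2 -> match: F0=8 F1=0 F2=9; commitIndex=8

Answer: 9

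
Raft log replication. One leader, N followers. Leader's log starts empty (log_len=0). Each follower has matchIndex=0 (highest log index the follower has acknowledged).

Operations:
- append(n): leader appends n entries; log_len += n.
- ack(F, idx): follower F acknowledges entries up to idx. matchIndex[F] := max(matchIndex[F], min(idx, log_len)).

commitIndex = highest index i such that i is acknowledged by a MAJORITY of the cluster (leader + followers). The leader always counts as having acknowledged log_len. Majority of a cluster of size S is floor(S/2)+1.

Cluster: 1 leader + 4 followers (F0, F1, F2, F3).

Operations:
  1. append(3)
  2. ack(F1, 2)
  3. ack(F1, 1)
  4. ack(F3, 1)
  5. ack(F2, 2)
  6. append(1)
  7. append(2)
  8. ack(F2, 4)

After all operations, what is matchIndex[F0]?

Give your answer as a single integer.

Op 1: append 3 -> log_len=3
Op 2: F1 acks idx 2 -> match: F0=0 F1=2 F2=0 F3=0; commitIndex=0
Op 3: F1 acks idx 1 -> match: F0=0 F1=2 F2=0 F3=0; commitIndex=0
Op 4: F3 acks idx 1 -> match: F0=0 F1=2 F2=0 F3=1; commitIndex=1
Op 5: F2 acks idx 2 -> match: F0=0 F1=2 F2=2 F3=1; commitIndex=2
Op 6: append 1 -> log_len=4
Op 7: append 2 -> log_len=6
Op 8: F2 acks idx 4 -> match: F0=0 F1=2 F2=4 F3=1; commitIndex=2

Answer: 0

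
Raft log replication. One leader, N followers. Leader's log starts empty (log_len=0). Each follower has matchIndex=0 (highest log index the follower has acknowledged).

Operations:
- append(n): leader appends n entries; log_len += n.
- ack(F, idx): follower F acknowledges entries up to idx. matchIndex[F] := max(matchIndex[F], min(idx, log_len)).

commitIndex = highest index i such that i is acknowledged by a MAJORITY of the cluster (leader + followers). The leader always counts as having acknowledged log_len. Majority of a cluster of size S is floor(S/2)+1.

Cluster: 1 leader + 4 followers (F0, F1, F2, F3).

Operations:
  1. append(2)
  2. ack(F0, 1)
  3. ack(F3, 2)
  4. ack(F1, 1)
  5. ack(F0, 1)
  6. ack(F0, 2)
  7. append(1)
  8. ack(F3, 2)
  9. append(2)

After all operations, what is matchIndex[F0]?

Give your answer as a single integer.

Answer: 2

Derivation:
Op 1: append 2 -> log_len=2
Op 2: F0 acks idx 1 -> match: F0=1 F1=0 F2=0 F3=0; commitIndex=0
Op 3: F3 acks idx 2 -> match: F0=1 F1=0 F2=0 F3=2; commitIndex=1
Op 4: F1 acks idx 1 -> match: F0=1 F1=1 F2=0 F3=2; commitIndex=1
Op 5: F0 acks idx 1 -> match: F0=1 F1=1 F2=0 F3=2; commitIndex=1
Op 6: F0 acks idx 2 -> match: F0=2 F1=1 F2=0 F3=2; commitIndex=2
Op 7: append 1 -> log_len=3
Op 8: F3 acks idx 2 -> match: F0=2 F1=1 F2=0 F3=2; commitIndex=2
Op 9: append 2 -> log_len=5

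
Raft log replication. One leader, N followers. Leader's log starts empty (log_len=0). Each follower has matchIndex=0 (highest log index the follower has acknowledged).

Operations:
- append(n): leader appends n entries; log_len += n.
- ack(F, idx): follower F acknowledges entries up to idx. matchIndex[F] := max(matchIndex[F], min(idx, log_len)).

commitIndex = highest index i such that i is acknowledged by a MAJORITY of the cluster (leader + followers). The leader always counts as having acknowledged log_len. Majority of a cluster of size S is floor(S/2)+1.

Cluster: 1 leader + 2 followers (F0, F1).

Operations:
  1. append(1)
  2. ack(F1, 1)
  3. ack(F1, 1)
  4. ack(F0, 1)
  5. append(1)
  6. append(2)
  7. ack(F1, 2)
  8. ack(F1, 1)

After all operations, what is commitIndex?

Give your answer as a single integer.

Answer: 2

Derivation:
Op 1: append 1 -> log_len=1
Op 2: F1 acks idx 1 -> match: F0=0 F1=1; commitIndex=1
Op 3: F1 acks idx 1 -> match: F0=0 F1=1; commitIndex=1
Op 4: F0 acks idx 1 -> match: F0=1 F1=1; commitIndex=1
Op 5: append 1 -> log_len=2
Op 6: append 2 -> log_len=4
Op 7: F1 acks idx 2 -> match: F0=1 F1=2; commitIndex=2
Op 8: F1 acks idx 1 -> match: F0=1 F1=2; commitIndex=2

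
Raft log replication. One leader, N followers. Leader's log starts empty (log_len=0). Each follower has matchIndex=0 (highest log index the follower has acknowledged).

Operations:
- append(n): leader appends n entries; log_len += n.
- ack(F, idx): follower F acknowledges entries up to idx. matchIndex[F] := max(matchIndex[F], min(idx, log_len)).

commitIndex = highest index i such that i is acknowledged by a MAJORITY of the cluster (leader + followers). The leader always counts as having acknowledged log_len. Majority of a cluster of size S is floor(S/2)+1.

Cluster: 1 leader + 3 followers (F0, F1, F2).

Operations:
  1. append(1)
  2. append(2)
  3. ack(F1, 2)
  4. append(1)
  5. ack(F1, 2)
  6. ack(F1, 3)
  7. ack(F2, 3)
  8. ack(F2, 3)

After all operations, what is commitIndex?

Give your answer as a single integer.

Answer: 3

Derivation:
Op 1: append 1 -> log_len=1
Op 2: append 2 -> log_len=3
Op 3: F1 acks idx 2 -> match: F0=0 F1=2 F2=0; commitIndex=0
Op 4: append 1 -> log_len=4
Op 5: F1 acks idx 2 -> match: F0=0 F1=2 F2=0; commitIndex=0
Op 6: F1 acks idx 3 -> match: F0=0 F1=3 F2=0; commitIndex=0
Op 7: F2 acks idx 3 -> match: F0=0 F1=3 F2=3; commitIndex=3
Op 8: F2 acks idx 3 -> match: F0=0 F1=3 F2=3; commitIndex=3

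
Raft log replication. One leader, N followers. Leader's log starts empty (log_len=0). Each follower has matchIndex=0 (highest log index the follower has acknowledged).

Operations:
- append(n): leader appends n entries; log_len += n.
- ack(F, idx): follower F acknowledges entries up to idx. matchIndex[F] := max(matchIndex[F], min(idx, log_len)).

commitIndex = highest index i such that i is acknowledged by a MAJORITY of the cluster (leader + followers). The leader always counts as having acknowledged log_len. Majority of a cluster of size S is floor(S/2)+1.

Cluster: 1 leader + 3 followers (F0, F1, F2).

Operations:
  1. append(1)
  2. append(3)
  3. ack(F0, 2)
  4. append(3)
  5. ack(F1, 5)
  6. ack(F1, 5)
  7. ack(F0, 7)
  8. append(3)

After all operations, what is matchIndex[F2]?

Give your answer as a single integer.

Op 1: append 1 -> log_len=1
Op 2: append 3 -> log_len=4
Op 3: F0 acks idx 2 -> match: F0=2 F1=0 F2=0; commitIndex=0
Op 4: append 3 -> log_len=7
Op 5: F1 acks idx 5 -> match: F0=2 F1=5 F2=0; commitIndex=2
Op 6: F1 acks idx 5 -> match: F0=2 F1=5 F2=0; commitIndex=2
Op 7: F0 acks idx 7 -> match: F0=7 F1=5 F2=0; commitIndex=5
Op 8: append 3 -> log_len=10

Answer: 0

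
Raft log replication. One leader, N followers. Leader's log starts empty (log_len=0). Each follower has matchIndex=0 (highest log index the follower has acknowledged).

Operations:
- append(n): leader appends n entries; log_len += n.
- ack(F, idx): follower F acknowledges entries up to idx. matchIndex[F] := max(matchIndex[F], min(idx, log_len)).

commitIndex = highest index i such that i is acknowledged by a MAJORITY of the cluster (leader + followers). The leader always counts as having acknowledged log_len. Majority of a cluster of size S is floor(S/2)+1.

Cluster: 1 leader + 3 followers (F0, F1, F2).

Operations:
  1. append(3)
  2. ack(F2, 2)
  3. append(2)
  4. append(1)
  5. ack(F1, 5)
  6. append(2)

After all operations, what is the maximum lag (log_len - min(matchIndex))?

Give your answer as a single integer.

Answer: 8

Derivation:
Op 1: append 3 -> log_len=3
Op 2: F2 acks idx 2 -> match: F0=0 F1=0 F2=2; commitIndex=0
Op 3: append 2 -> log_len=5
Op 4: append 1 -> log_len=6
Op 5: F1 acks idx 5 -> match: F0=0 F1=5 F2=2; commitIndex=2
Op 6: append 2 -> log_len=8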